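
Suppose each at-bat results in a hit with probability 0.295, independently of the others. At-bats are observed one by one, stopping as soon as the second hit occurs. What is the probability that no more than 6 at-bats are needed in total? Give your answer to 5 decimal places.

Finishing within 6 at-bats ⇔ at least 2 successes in the first 6. With X ~ Binomial(6, 0.295), P(Y ≤ 6) = 1 − P(X ≤ 1).
  k=0: C(6,0)·0.295^0·0.705^6 = 0.1227820
  k=1: C(6,1)·0.295^1·0.705^5 = 0.3082612
1 − 0.4310432 = 0.5689568

0.56896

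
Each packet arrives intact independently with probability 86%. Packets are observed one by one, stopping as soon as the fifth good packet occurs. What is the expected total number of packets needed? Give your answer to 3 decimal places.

5.814

Y = total packets until the fifth success; negative binomial with r=5, p=0.86.
E[Y] = r / p = 5 / 0.86 = 5.81395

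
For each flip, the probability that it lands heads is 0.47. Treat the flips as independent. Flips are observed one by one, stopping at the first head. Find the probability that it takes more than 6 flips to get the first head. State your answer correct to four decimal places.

Y = number of flips to the first success; geometric, p = 0.47.
P(Y > 6) = P(first 6 all fail) = (1−p)^6 = 0.022164

0.0222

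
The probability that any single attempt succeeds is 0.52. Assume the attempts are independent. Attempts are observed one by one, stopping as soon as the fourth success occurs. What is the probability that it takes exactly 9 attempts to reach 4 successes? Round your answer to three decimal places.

0.104

Y = trial on which the fourth success occurs; negative binomial, r=4, p=0.52.
P(Y=9) = C(8,3) · p^4 · (1−p)^5
= 56 · 0.073116 · 0.02548 = 0.10433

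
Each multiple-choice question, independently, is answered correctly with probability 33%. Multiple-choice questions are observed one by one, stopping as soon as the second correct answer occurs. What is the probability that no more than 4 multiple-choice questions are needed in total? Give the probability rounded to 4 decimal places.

0.4015

Finishing within 4 multiple-choice questions ⇔ at least 2 successes in the first 4. With X ~ Binomial(4, 0.33), P(Y ≤ 4) = 1 − P(X ≤ 1).
  k=0: C(4,0)·0.33^0·0.67^4 = 0.201511
  k=1: C(4,1)·0.33^1·0.67^3 = 0.397007
1 − 0.598518 = 0.401482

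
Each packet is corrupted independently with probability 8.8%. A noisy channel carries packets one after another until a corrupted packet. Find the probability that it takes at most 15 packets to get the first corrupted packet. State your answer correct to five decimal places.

0.74886

Y = number of packets to the first success; geometric, p = 0.088.
P(Y ≤ 15) = 1 − (1−p)^15 = 1 − 0.2511439 = 0.7488561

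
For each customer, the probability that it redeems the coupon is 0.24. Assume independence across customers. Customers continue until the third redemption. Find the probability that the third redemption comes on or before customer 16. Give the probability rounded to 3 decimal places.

0.777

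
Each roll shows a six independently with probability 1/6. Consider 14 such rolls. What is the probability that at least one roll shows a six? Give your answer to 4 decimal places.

P(at least one) = 1 − P(none) = 1 − (1 − 0.166667)^14
= 1 − 0.077887 = 0.922113

0.9221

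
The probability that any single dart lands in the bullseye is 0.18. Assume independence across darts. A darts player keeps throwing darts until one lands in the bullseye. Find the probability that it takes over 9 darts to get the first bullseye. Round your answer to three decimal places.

Y = number of darts to the first success; geometric, p = 0.18.
P(Y > 9) = P(first 9 all fail) = (1−p)^9 = 0.16762

0.168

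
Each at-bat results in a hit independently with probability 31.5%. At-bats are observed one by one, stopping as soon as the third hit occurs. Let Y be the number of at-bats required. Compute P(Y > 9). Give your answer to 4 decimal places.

Needing more than 9 at-bats ⇔ fewer than 3 successes in the first 9. With X ~ Binomial(9, 0.315), P(Y > 9) = P(X ≤ 2).
  k=0: C(9,0)·0.315^0·0.685^9 = 0.033206
  k=1: C(9,1)·0.315^1·0.685^8 = 0.137429
  k=2: C(9,2)·0.315^2·0.685^7 = 0.252789
P(X ≤ 2) = 0.423423

0.4234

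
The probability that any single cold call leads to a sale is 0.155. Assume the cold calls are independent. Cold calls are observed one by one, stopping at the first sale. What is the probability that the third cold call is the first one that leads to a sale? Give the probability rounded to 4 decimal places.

Geometric (trials to first success), p = 0.155.
P(Y = 3) = (1−p)^2 · p = 0.71403 · 0.155 = 0.110674

0.1107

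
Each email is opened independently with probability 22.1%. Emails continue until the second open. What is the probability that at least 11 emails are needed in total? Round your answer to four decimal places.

0.3158

Needing more than 10 emails ⇔ fewer than 2 successes in the first 10. With X ~ Binomial(10, 0.221), P(Y > 10) = P(X ≤ 1).
  k=0: C(10,0)·0.221^0·0.779^10 = 0.082295
  k=1: C(10,1)·0.221^1·0.779^9 = 0.233469
P(X ≤ 1) = 0.315764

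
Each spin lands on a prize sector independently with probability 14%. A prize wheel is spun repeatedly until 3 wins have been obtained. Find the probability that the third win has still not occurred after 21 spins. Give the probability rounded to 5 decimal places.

Needing more than 21 spins ⇔ fewer than 3 successes in the first 21. With X ~ Binomial(21, 0.14), P(Y > 21) = P(X ≤ 2).
  k=0: C(21,0)·0.14^0·0.86^21 = 0.0421180
  k=1: C(21,1)·0.14^1·0.86^20 = 0.1439847
  k=2: C(21,2)·0.14^2·0.86^19 = 0.2343937
P(X ≤ 2) = 0.4204964

0.42050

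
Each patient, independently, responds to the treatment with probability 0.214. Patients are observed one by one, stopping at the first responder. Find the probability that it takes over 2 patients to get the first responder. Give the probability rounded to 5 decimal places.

Y = number of patients to the first success; geometric, p = 0.214.
P(Y > 2) = P(first 2 all fail) = (1−p)^2 = 0.6177960

0.61780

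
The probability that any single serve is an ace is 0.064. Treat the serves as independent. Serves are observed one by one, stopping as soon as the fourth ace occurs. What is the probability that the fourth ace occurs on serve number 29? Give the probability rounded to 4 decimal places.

0.0105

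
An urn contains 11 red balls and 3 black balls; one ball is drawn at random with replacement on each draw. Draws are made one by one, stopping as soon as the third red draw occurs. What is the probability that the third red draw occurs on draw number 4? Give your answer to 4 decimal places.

0.3118

Y = trial on which the third success occurs; negative binomial, r=3, p=0.785714.
P(Y=4) = C(3,2) · p^3 · (1−p)^1
= 3 · 0.48506 · 0.21429 = 0.311823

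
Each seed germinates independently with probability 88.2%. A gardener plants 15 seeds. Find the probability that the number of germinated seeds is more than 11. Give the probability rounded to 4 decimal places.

X ~ Binomial(15, 0.882); P(X ≥ 12) = Σ C(15,k) p^k (1−p)^(15−k) over k:
  k=12: C(15,12)·0.882^12·0.118^3 = 0.165684
  k=13: C(15,13)·0.882^13·0.118^2 = 0.285789
  k=14: C(15,14)·0.882^14·0.118^1 = 0.305164
  k=15: C(15,15)·0.882^15·0.118^0 = 0.152065
Total = 0.908702

0.9087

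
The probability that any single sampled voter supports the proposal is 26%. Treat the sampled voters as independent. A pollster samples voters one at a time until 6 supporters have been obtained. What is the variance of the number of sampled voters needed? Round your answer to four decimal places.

65.6805

Y = total sampled voters until the sixth success; negative binomial with r=6, p=0.26.
Var(Y) = r(1−p)/p² = 6·0.74 / 0.26² = 65.680473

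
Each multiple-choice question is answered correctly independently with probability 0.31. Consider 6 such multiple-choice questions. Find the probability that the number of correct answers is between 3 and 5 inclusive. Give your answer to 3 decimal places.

0.274

X ~ Binomial(6, 0.31); P(3 ≤ X ≤ 5) = Σ C(6,k) p^k (1−p)^(6−k) over k:
  k=3: C(6,3)·0.31^3·0.69^3 = 0.19573
  k=4: C(6,4)·0.31^4·0.69^2 = 0.06595
  k=5: C(6,5)·0.31^5·0.69^1 = 0.01185
Total = 0.27354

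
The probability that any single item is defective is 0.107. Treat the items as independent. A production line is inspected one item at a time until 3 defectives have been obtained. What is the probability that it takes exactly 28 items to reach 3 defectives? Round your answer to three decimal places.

0.025

Y = trial on which the third success occurs; negative binomial, r=3, p=0.107.
P(Y=28) = C(27,2) · p^3 · (1−p)^25
= 351 · 0.001225 · 0.059059 = 0.02539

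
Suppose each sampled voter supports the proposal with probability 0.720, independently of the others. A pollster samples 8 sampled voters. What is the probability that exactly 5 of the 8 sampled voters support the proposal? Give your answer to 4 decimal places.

0.2379

X ~ Binomial(n=8, p=0.72).
P(X=5) = C(8,5) · p^5 · (1−p)^3
= 56 · 0.19349 · 0.021952 = 0.237862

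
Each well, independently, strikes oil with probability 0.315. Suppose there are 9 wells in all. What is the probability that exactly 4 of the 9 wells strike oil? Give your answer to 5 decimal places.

X ~ Binomial(n=9, p=0.315).
P(X=4) = C(9,4) · p^4 · (1−p)^5
= 126 · 0.0098456 · 0.15082 = 0.1870965

0.18710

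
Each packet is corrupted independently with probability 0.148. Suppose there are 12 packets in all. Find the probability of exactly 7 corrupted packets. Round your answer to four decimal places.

0.0006

X ~ Binomial(n=12, p=0.148).
P(X=7) = C(12,7) · p^7 · (1−p)^5
= 792 · 1.5554e-06 · 0.44895 = 0.000553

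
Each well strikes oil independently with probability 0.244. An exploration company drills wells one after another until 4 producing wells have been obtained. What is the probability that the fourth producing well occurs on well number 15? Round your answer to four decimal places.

0.0595

Y = trial on which the fourth success occurs; negative binomial, r=4, p=0.244.
P(Y=15) = C(14,3) · p^4 · (1−p)^11
= 364 · 0.0035445 · 0.046104 = 0.059484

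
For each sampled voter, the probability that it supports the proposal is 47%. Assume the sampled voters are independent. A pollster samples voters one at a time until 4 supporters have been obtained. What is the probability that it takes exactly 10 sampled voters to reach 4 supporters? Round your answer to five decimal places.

0.09085

Y = trial on which the fourth success occurs; negative binomial, r=4, p=0.47.
P(Y=10) = C(9,3) · p^4 · (1−p)^6
= 84 · 0.048797 · 0.022164 = 0.0908502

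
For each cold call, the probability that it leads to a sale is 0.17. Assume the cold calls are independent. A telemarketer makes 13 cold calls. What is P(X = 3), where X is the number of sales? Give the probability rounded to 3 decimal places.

0.218

X ~ Binomial(n=13, p=0.17).
P(X=3) = C(13,3) · p^3 · (1−p)^10
= 286 · 0.004913 · 0.15516 = 0.21802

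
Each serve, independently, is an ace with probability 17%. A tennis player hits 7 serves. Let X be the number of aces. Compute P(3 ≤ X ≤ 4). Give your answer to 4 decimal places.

0.0983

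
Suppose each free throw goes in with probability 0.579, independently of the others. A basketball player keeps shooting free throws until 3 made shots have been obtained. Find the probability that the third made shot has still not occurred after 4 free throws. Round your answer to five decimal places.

0.56074

Needing more than 4 free throws ⇔ fewer than 3 successes in the first 4. With X ~ Binomial(4, 0.579), P(Y > 4) = P(X ≤ 2).
  k=0: C(4,0)·0.579^0·0.421^4 = 0.0314144
  k=1: C(4,1)·0.579^1·0.421^3 = 0.1728164
  k=2: C(4,2)·0.579^2·0.421^2 = 0.3565107
P(X ≤ 2) = 0.5607414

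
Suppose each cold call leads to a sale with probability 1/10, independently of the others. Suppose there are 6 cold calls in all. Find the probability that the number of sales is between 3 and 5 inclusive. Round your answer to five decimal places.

X ~ Binomial(6, 0.10); P(3 ≤ X ≤ 5) = Σ C(6,k) p^k (1−p)^(6−k) over k:
  k=3: C(6,3)·0.10^3·0.90^3 = 0.0145800
  k=4: C(6,4)·0.10^4·0.90^2 = 0.0012150
  k=5: C(6,5)·0.10^5·0.90^1 = 0.0000540
Total = 0.0158490

0.01585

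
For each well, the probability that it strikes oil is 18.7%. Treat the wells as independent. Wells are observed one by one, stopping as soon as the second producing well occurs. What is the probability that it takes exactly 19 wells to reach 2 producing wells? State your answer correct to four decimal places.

Y = trial on which the second success occurs; negative binomial, r=2, p=0.187.
P(Y=19) = C(18,1) · p^2 · (1−p)^17
= 18 · 0.034969 · 0.029617 = 0.018642

0.0186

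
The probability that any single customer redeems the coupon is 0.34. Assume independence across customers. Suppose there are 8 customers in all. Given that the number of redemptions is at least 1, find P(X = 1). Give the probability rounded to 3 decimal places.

X ~ Binomial(8, 0.34). Want P(X=1 | X≥1) = P(X=1) / P(X≥1).
P(X=1) = C(8,1)·0.34^1·0.66^7 = 0.14838
P(X≥1) = 1 − 0.03600 = 0.96400
Ratio = 0.14838 / 0.96400 = 0.15392

0.154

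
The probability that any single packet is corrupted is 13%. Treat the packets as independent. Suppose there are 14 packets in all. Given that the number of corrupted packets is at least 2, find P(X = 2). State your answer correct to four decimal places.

0.5164

X ~ Binomial(14, 0.13). Want P(X=2 | X≥2) = P(X=2) / P(X≥2).
P(X=2) = C(14,2)·0.13^2·0.87^12 = 0.289174
P(X≥2) = 1 − 0.142321 − 0.297729 = 0.559949
Ratio = 0.289174 / 0.559949 = 0.516429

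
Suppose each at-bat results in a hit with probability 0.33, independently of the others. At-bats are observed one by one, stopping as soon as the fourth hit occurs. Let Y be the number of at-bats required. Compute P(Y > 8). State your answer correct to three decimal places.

0.748

Needing more than 8 at-bats ⇔ fewer than 4 successes in the first 8. With X ~ Binomial(8, 0.33), P(Y > 8) = P(X ≤ 3).
  k=0: C(8,0)·0.33^0·0.67^8 = 0.04061
  k=1: C(8,1)·0.33^1·0.67^7 = 0.16000
  k=2: C(8,2)·0.33^2·0.67^6 = 0.27583
  k=3: C(8,3)·0.33^3·0.67^5 = 0.27171
P(X ≤ 3) = 0.74814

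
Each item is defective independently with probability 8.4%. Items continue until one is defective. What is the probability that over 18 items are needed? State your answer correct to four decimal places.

0.2061

Y = number of items to the first success; geometric, p = 0.084.
P(Y > 18) = P(first 18 all fail) = (1−p)^18 = 0.206119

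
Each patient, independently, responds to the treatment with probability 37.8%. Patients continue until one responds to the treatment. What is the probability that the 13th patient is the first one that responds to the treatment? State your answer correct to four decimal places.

Geometric (trials to first success), p = 0.378.
P(Y = 13) = (1−p)^12 · p = 0.0033534 · 0.378 = 0.001268

0.0013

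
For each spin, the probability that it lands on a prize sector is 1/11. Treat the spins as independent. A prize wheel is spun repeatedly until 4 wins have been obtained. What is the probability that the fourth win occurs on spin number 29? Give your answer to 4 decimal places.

0.0207

Y = trial on which the fourth success occurs; negative binomial, r=4, p=0.090909.
P(Y=29) = C(28,3) · p^4 · (1−p)^25
= 3276 · 6.8301e-05 · 0.092296 = 0.020652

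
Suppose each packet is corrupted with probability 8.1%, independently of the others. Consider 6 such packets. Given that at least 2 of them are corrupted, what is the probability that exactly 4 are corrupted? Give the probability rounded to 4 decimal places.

0.0069

X ~ Binomial(6, 0.081). Want P(X=4 | X≥2) = P(X=4) / P(X≥2).
P(X=4) = C(6,4)·0.081^4·0.919^2 = 0.000545
P(X≥2) = 1 − 0.602411 − 0.318577 = 0.079012
Ratio = 0.000545 / 0.079012 = 0.006902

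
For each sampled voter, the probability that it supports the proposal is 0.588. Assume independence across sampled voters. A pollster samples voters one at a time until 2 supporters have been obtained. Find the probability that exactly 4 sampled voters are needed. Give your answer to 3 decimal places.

Y = trial on which the second success occurs; negative binomial, r=2, p=0.588.
P(Y=4) = C(3,1) · p^2 · (1−p)^2
= 3 · 0.34574 · 0.16974 = 0.17606

0.176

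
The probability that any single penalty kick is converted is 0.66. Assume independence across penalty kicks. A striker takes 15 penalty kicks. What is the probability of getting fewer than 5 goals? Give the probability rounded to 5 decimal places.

0.00217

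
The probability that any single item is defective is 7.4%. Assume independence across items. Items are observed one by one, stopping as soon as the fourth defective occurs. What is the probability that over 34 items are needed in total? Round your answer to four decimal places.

Needing more than 34 items ⇔ fewer than 4 successes in the first 34. With X ~ Binomial(34, 0.074), P(Y > 34) = P(X ≤ 3).
  k=0: C(34,0)·0.074^0·0.926^34 = 0.073244
  k=1: C(34,1)·0.074^1·0.926^33 = 0.199009
  k=2: C(34,2)·0.074^2·0.926^32 = 0.262408
  k=3: C(34,3)·0.074^3·0.926^31 = 0.223680
P(X ≤ 3) = 0.758342

0.7583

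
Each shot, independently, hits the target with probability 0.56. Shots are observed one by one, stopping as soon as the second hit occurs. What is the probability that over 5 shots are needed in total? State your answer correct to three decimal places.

0.121

Needing more than 5 shots ⇔ fewer than 2 successes in the first 5. With X ~ Binomial(5, 0.56), P(Y > 5) = P(X ≤ 1).
  k=0: C(5,0)·0.56^0·0.44^5 = 0.01649
  k=1: C(5,1)·0.56^1·0.44^4 = 0.10495
P(X ≤ 1) = 0.12144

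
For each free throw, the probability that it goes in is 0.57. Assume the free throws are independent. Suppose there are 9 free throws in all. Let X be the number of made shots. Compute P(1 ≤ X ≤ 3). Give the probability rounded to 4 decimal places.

0.1361

X ~ Binomial(9, 0.57); P(1 ≤ X ≤ 3) = Σ C(9,k) p^k (1−p)^(9−k) over k:
  k=1: C(9,1)·0.57^1·0.43^8 = 0.005996
  k=2: C(9,2)·0.57^2·0.43^7 = 0.031793
  k=3: C(9,3)·0.57^3·0.43^6 = 0.098336
Total = 0.136126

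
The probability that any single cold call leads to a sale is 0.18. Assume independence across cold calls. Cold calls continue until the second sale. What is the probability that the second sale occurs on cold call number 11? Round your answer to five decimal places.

0.05431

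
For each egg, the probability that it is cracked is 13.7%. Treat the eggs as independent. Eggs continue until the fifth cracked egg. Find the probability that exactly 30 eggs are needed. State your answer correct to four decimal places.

0.0288

Y = trial on which the fifth success occurs; negative binomial, r=5, p=0.137.
P(Y=30) = C(29,4) · p^5 · (1−p)^25
= 23751 · 4.8262e-05 · 0.025134 = 0.028811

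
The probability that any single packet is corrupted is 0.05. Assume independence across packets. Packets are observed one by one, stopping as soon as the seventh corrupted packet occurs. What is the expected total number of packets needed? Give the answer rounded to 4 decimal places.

140.0000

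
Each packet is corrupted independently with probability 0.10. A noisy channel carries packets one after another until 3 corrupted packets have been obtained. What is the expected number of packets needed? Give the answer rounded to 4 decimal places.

30.0000

Y = total packets until the third success; negative binomial with r=3, p=0.10.
E[Y] = r / p = 3 / 0.10 = 30.000000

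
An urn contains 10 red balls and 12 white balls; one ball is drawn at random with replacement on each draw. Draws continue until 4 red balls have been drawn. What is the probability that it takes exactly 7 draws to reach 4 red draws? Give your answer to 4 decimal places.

0.1386

Y = trial on which the fourth success occurs; negative binomial, r=4, p=0.454545.
P(Y=7) = C(6,3) · p^4 · (1−p)^3
= 20 · 0.042688 · 0.16228 = 0.138553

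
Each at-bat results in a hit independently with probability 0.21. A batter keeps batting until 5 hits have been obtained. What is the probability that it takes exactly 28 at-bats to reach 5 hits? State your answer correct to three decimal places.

Y = trial on which the fifth success occurs; negative binomial, r=5, p=0.21.
P(Y=28) = C(27,4) · p^5 · (1−p)^23
= 17550 · 0.00040841 · 0.00442 = 0.03168

0.032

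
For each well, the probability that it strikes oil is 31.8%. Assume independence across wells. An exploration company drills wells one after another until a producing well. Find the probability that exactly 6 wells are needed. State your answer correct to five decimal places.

Geometric (trials to first success), p = 0.318.
P(Y = 6) = (1−p)^5 · p = 0.14754 · 0.318 = 0.0469190

0.04692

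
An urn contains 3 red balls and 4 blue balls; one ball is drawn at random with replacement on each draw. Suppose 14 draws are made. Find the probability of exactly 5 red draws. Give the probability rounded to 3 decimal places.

X ~ Binomial(n=14, p=0.428571).
P(X=5) = C(14,5) · p^5 · (1−p)^9
= 2002 · 0.014458 · 0.0064962 = 0.18803

0.188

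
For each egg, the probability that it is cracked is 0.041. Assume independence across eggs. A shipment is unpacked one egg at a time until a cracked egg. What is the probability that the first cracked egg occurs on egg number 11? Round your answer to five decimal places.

Geometric (trials to first success), p = 0.041.
P(Y = 11) = (1−p)^10 · p = 0.65794 · 0.041 = 0.0269755

0.02698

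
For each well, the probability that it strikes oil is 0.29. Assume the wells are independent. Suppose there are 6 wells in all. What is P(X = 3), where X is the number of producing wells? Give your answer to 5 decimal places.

0.17458

X ~ Binomial(n=6, p=0.29).
P(X=3) = C(6,3) · p^3 · (1−p)^3
= 20 · 0.024389 · 0.35791 = 0.1745818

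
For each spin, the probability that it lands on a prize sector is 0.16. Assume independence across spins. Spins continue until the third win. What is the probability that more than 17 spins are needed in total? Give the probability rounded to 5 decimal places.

0.47340

Needing more than 17 spins ⇔ fewer than 3 successes in the first 17. With X ~ Binomial(17, 0.16), P(Y > 17) = P(X ≤ 2).
  k=0: C(17,0)·0.16^0·0.84^17 = 0.0516117
  k=1: C(17,1)·0.16^1·0.84^16 = 0.1671235
  k=2: C(17,2)·0.16^2·0.84^15 = 0.2546644
P(X ≤ 2) = 0.4733995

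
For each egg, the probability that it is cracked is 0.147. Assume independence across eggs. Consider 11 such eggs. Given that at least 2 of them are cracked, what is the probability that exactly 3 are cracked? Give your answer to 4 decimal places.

X ~ Binomial(11, 0.147). Want P(X=3 | X≥2) = P(X=3) / P(X≥2).
P(X=3) = C(11,3)·0.147^3·0.853^8 = 0.146902
P(X≥2) = 1 − 0.173956 − 0.329762 = 0.496282
Ratio = 0.146902 / 0.496282 = 0.296005

0.2960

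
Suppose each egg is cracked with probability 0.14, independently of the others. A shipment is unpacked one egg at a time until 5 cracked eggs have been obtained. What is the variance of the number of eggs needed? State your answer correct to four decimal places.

Y = total eggs until the fifth success; negative binomial with r=5, p=0.14.
Var(Y) = r(1−p)/p² = 5·0.86 / 0.14² = 219.387755

219.3878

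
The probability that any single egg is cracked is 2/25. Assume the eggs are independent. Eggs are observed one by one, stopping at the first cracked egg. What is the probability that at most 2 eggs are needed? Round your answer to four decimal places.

Y = number of eggs to the first success; geometric, p = 0.08.
P(Y ≤ 2) = 1 − (1−p)^2 = 1 − 0.846400 = 0.153600

0.1536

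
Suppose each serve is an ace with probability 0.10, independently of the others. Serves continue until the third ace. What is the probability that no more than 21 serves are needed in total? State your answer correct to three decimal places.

0.352

Finishing within 21 serves ⇔ at least 3 successes in the first 21. With X ~ Binomial(21, 0.10), P(Y ≤ 21) = 1 − P(X ≤ 2).
  k=0: C(21,0)·0.10^0·0.90^21 = 0.10942
  k=1: C(21,1)·0.10^1·0.90^20 = 0.25531
  k=2: C(21,2)·0.10^2·0.90^19 = 0.28368
1 − 0.64841 = 0.35159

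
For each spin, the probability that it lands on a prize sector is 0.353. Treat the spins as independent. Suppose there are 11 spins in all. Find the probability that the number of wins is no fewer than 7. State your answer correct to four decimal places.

X ~ Binomial(11, 0.353); P(X ≥ 7) = Σ C(11,k) p^k (1−p)^(11−k) over k:
  k=7: C(11,7)·0.353^7·0.647^4 = 0.039496
  k=8: C(11,8)·0.353^8·0.647^3 = 0.010774
  k=9: C(11,9)·0.353^9·0.647^2 = 0.001959
  k=10: C(11,10)·0.353^10·0.647^1 = 0.000214
  k=11: C(11,11)·0.353^11·0.647^0 = 0.000011
Total = 0.052454

0.0525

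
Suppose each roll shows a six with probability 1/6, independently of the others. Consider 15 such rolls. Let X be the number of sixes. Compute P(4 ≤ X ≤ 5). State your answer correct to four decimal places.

0.2041

X ~ Binomial(15, 0.166667); P(4 ≤ X ≤ 5) = Σ C(15,k) p^k (1−p)^(15−k) over k:
  k=4: C(15,4)·0.166667^4·0.833333^11 = 0.141754
  k=5: C(15,5)·0.166667^5·0.833333^10 = 0.062372
Total = 0.204125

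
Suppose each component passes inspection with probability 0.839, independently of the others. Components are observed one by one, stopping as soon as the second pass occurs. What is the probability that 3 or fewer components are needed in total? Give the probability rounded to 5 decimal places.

Finishing within 3 components ⇔ at least 2 successes in the first 3. With X ~ Binomial(3, 0.839), P(Y ≤ 3) = 1 − P(X ≤ 1).
  k=0: C(3,0)·0.839^0·0.161^3 = 0.0041733
  k=1: C(3,1)·0.839^1·0.161^2 = 0.0652432
1 − 0.0694164 = 0.9305836

0.93058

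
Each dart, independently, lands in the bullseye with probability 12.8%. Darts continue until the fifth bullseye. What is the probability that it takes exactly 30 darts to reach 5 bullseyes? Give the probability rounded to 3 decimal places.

Y = trial on which the fifth success occurs; negative binomial, r=5, p=0.128.
P(Y=30) = C(29,4) · p^5 · (1−p)^25
= 23751 · 3.436e-05 · 0.032577 = 0.02659

0.027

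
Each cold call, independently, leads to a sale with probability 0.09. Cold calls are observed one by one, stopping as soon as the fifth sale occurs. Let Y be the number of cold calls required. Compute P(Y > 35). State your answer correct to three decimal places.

Needing more than 35 cold calls ⇔ fewer than 5 successes in the first 35. With X ~ Binomial(35, 0.09), P(Y > 35) = P(X ≤ 4).
  k=0: C(35,0)·0.09^0·0.91^35 = 0.03685
  k=1: C(35,1)·0.09^1·0.91^34 = 0.12756
  k=2: C(35,2)·0.09^2·0.91^33 = 0.21447
  k=3: C(35,3)·0.09^3·0.91^32 = 0.23333
  k=4: C(35,4)·0.09^4·0.91^31 = 0.18461
P(X ≤ 4) = 0.79682

0.797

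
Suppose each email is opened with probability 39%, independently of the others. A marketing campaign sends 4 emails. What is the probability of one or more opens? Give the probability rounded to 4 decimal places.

0.8615

P(at least one) = 1 − P(none) = 1 − (1 − 0.39)^4
= 1 − 0.138458 = 0.861542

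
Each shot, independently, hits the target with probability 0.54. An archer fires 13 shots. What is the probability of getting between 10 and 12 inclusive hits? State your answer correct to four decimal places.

0.0812

X ~ Binomial(13, 0.54); P(10 ≤ X ≤ 12) = Σ C(13,k) p^k (1−p)^(13−k) over k:
  k=10: C(13,10)·0.54^10·0.46^3 = 0.058692
  k=11: C(13,11)·0.54^11·0.46^2 = 0.018791
  k=12: C(13,12)·0.54^12·0.46^1 = 0.003676
Total = 0.081159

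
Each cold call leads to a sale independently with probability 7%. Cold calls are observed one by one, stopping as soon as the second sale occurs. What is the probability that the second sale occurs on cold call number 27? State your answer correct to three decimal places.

0.021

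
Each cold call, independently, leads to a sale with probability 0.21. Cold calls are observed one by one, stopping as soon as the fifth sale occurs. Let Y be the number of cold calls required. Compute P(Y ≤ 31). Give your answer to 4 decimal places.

Finishing within 31 cold calls ⇔ at least 5 successes in the first 31. With X ~ Binomial(31, 0.21), P(Y ≤ 31) = 1 − P(X ≤ 4).
  k=0: C(31,0)·0.21^0·0.79^31 = 0.000671
  k=1: C(31,1)·0.21^1·0.79^30 = 0.005526
  k=2: C(31,2)·0.21^2·0.79^29 = 0.022033
  k=3: C(31,3)·0.21^3·0.79^28 = 0.056617
  k=4: C(31,4)·0.21^4·0.79^27 = 0.105350
1 − 0.190197 = 0.809803

0.8098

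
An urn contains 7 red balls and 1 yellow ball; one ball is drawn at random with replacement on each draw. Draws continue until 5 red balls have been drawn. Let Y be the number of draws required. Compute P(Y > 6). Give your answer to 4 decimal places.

Needing more than 6 draws ⇔ fewer than 5 successes in the first 6. With X ~ Binomial(6, 0.875), P(Y > 6) = P(X ≤ 4).
  k=0: C(6,0)·0.875^0·0.125^6 = 0.000004
  k=1: C(6,1)·0.875^1·0.125^5 = 0.000160
  k=2: C(6,2)·0.875^2·0.125^4 = 0.002804
  k=3: C(6,3)·0.875^3·0.125^3 = 0.026169
  k=4: C(6,4)·0.875^4·0.125^2 = 0.137386
P(X ≤ 4) = 0.166523

0.1665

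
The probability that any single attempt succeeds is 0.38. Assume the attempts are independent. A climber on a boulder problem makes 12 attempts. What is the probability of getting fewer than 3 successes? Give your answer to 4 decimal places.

0.1069

X ~ Binomial(12, 0.38); P(X ≤ 2) = Σ C(12,k) p^k (1−p)^(12−k) over k:
  k=0: C(12,0)·0.38^0·0.62^12 = 0.003226
  k=1: C(12,1)·0.38^1·0.62^11 = 0.023729
  k=2: C(12,2)·0.38^2·0.62^10 = 0.079989
Total = 0.106944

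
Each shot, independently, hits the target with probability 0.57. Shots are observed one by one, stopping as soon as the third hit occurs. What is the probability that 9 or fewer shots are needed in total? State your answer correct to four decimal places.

0.9617

Finishing within 9 shots ⇔ at least 3 successes in the first 9. With X ~ Binomial(9, 0.57), P(Y ≤ 9) = 1 − P(X ≤ 2).
  k=0: C(9,0)·0.57^0·0.43^9 = 0.000503
  k=1: C(9,1)·0.57^1·0.43^8 = 0.005996
  k=2: C(9,2)·0.57^2·0.43^7 = 0.031793
1 − 0.038292 = 0.961708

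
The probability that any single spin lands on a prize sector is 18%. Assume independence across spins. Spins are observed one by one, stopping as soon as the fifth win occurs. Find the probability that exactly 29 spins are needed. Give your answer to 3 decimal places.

Y = trial on which the fifth success occurs; negative binomial, r=5, p=0.18.
P(Y=29) = C(28,4) · p^5 · (1−p)^24
= 20475 · 0.00018896 · 0.0085415 = 0.03305

0.033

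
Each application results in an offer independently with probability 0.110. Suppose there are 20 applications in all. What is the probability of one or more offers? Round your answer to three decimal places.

P(at least one) = 1 − P(none) = 1 − (1 − 0.11)^20
= 1 − 0.09723 = 0.90277

0.903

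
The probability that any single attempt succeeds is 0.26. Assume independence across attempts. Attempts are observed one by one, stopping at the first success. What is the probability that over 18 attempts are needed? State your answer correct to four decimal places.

Y = number of attempts to the first success; geometric, p = 0.26.
P(Y > 18) = P(first 18 all fail) = (1−p)^18 = 0.004428

0.0044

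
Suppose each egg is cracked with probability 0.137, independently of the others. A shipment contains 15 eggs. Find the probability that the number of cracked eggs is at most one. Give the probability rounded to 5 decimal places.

X ~ Binomial(15, 0.137); P(X ≤ 1) = Σ C(15,k) p^k (1−p)^(15−k) over k:
  k=0: C(15,0)·0.137^0·0.863^15 = 0.1096887
  k=1: C(15,1)·0.137^1·0.863^14 = 0.2611939
Total = 0.3708826

0.37088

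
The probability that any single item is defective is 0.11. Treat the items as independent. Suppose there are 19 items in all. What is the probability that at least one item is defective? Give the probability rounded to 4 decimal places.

0.8908

P(at least one) = 1 − P(none) = 1 − (1 − 0.11)^19
= 1 − 0.109247 = 0.890753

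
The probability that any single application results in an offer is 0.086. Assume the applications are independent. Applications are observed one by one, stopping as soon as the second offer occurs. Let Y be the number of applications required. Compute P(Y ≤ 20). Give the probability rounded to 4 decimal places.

0.5229

Finishing within 20 applications ⇔ at least 2 successes in the first 20. With X ~ Binomial(20, 0.086), P(Y ≤ 20) = 1 − P(X ≤ 1).
  k=0: C(20,0)·0.086^0·0.914^20 = 0.165548
  k=1: C(20,1)·0.086^1·0.914^19 = 0.311535
1 − 0.477083 = 0.522917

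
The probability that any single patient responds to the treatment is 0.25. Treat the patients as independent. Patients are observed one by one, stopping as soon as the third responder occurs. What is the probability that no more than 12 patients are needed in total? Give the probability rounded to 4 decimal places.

Finishing within 12 patients ⇔ at least 3 successes in the first 12. With X ~ Binomial(12, 0.25), P(Y ≤ 12) = 1 − P(X ≤ 2).
  k=0: C(12,0)·0.25^0·0.75^12 = 0.031676
  k=1: C(12,1)·0.25^1·0.75^11 = 0.126705
  k=2: C(12,2)·0.25^2·0.75^10 = 0.232293
1 − 0.390675 = 0.609325

0.6093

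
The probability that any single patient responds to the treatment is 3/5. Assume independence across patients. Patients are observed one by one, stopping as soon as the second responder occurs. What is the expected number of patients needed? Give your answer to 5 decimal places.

Y = total patients until the second success; negative binomial with r=2, p=0.60.
E[Y] = r / p = 2 / 0.60 = 3.3333333

3.33333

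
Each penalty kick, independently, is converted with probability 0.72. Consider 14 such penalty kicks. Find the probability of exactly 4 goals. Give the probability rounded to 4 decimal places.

0.0008

X ~ Binomial(n=14, p=0.72).
P(X=4) = C(14,4) · p^4 · (1−p)^10
= 1001 · 0.26874 · 2.962e-06 = 0.000797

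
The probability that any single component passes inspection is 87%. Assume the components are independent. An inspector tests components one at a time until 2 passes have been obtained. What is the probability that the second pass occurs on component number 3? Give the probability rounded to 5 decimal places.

0.19679

Y = trial on which the second success occurs; negative binomial, r=2, p=0.87.
P(Y=3) = C(2,1) · p^2 · (1−p)^1
= 2 · 0.7569 · 0.13 = 0.1967940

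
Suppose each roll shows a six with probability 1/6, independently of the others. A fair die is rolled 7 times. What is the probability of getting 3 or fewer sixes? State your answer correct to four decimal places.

0.9824

X ~ Binomial(7, 0.166667); P(X ≤ 3) = Σ C(7,k) p^k (1−p)^(7−k) over k:
  k=0: C(7,0)·0.166667^0·0.833333^7 = 0.279082
  k=1: C(7,1)·0.166667^1·0.833333^6 = 0.390714
  k=2: C(7,2)·0.166667^2·0.833333^5 = 0.234429
  k=3: C(7,3)·0.166667^3·0.833333^4 = 0.078143
Total = 0.982367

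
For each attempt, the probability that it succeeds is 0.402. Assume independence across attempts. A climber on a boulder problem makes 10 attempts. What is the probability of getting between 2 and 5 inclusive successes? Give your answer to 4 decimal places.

X ~ Binomial(10, 0.402); P(2 ≤ X ≤ 5) = Σ C(10,k) p^k (1−p)^(10−k) over k:
  k=2: C(10,2)·0.402^2·0.598^8 = 0.118925
  k=3: C(10,3)·0.402^3·0.598^7 = 0.213190
  k=4: C(10,4)·0.402^4·0.598^6 = 0.250802
  k=5: C(10,5)·0.402^5·0.598^5 = 0.202319
Total = 0.785236

0.7852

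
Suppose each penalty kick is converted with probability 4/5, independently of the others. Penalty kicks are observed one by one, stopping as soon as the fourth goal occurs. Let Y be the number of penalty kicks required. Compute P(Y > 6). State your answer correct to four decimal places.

0.0989

Needing more than 6 penalty kicks ⇔ fewer than 4 successes in the first 6. With X ~ Binomial(6, 0.80), P(Y > 6) = P(X ≤ 3).
  k=0: C(6,0)·0.80^0·0.20^6 = 0.000064
  k=1: C(6,1)·0.80^1·0.20^5 = 0.001536
  k=2: C(6,2)·0.80^2·0.20^4 = 0.015360
  k=3: C(6,3)·0.80^3·0.20^3 = 0.081920
P(X ≤ 3) = 0.098880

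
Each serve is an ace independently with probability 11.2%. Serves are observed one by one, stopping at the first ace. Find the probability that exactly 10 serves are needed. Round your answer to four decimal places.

0.0385

Geometric (trials to first success), p = 0.112.
P(Y = 10) = (1−p)^9 · p = 0.34333 · 0.112 = 0.038453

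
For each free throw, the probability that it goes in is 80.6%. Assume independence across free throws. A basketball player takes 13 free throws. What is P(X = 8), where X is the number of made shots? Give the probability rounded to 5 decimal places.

X ~ Binomial(n=13, p=0.806).
P(X=8) = C(13,8) · p^8 · (1−p)^5
= 1287 · 0.17811 · 0.00027479 = 0.0629894

0.06299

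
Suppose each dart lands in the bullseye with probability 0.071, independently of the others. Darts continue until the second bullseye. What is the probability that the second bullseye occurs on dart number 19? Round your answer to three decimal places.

0.026

Y = trial on which the second success occurs; negative binomial, r=2, p=0.071.
P(Y=19) = C(18,1) · p^2 · (1−p)^17
= 18 · 0.005041 · 0.28593 = 0.02595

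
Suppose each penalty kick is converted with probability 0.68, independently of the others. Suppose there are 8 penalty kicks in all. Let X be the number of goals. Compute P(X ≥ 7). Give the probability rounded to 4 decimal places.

0.2178

X ~ Binomial(8, 0.68); P(X ≥ 7) = Σ C(8,k) p^k (1−p)^(8−k) over k:
  k=7: C(8,7)·0.68^7·0.32^1 = 0.172109
  k=8: C(8,8)·0.68^8·0.32^0 = 0.045716
Total = 0.217825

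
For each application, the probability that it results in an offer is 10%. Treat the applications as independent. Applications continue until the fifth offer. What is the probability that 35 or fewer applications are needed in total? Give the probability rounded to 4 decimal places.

Finishing within 35 applications ⇔ at least 5 successes in the first 35. With X ~ Binomial(35, 0.10), P(Y ≤ 35) = 1 − P(X ≤ 4).
  k=0: C(35,0)·0.10^0·0.90^35 = 0.025032
  k=1: C(35,1)·0.10^1·0.90^34 = 0.097345
  k=2: C(35,2)·0.10^2·0.90^33 = 0.183874
  k=3: C(35,3)·0.10^3·0.90^32 = 0.224735
  k=4: C(35,4)·0.10^4·0.90^31 = 0.199764
1 − 0.730749 = 0.269251

0.2693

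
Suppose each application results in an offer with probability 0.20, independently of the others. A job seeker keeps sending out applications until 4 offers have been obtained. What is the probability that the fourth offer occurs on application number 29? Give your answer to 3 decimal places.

Y = trial on which the fourth success occurs; negative binomial, r=4, p=0.20.
P(Y=29) = C(28,3) · p^4 · (1−p)^25
= 3276 · 0.0016 · 0.0037779 = 0.01980

0.020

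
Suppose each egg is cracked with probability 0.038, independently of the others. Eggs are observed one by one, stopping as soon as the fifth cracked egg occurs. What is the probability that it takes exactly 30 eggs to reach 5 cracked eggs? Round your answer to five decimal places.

Y = trial on which the fifth success occurs; negative binomial, r=5, p=0.038.
P(Y=30) = C(29,4) · p^5 · (1−p)^25
= 23751 · 7.9235e-08 · 0.37964 = 0.0007145

0.00071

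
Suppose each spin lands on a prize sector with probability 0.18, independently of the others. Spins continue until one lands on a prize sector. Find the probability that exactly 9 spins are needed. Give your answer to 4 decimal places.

0.0368

Geometric (trials to first success), p = 0.18.
P(Y = 9) = (1−p)^8 · p = 0.20441 · 0.18 = 0.036795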